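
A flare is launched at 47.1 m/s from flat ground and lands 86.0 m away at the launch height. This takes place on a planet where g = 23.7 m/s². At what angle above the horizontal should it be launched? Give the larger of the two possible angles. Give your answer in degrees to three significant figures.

56.6°

R = v₀² sin 2θ / g gives sin 2θ = gR/v₀² = 23.7·86.0/47.1² = 0.9188.
2θ = 66.75° or 180° − 66.75° = 113.3°, so θ = 33.37° or 56.63°.
The larger angle is 56.63°.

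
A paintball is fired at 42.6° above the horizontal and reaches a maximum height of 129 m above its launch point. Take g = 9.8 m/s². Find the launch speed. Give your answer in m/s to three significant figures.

At the peak v_y = 0, so v_y0 = √(2gH) = √(2 × 9.80 × 129) = 50.28 m/s.
v_y0 = v₀ sin θ ⇒ v₀ = 50.28 / sin 42.6° = 74.29 m/s.

74.3 m/s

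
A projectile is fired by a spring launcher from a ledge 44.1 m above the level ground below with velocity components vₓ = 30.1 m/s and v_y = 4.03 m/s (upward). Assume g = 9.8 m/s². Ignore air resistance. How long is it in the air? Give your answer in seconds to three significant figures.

3.44 s

The projectile lands when y = 44.1 + (4.030) t − ½·9.80·t² = 0. Positive root: t = (4.030 + √(4.030² + 2·9.80·44.1)) / 9.80 = (4.030 + 29.67) / 9.80 = 3.439 s.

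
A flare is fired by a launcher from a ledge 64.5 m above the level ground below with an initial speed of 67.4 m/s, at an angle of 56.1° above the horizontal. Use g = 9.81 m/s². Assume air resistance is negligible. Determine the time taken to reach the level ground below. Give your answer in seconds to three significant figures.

Resolve: vₓ = 67.40 cos 56.1° = 37.59 m/s and v_y0 = 67.40 sin 56.1° = 55.94 m/s.
Vertical motion (up positive, ground at y = 0): 4.905 t² − (55.94) t − 64.5 = 0, so t = (55.94 + √(55.94² + 2·9.81·64.5)) / 9.81 = (55.94 + 66.30) / 9.81 = 12.46 s.

12.5 s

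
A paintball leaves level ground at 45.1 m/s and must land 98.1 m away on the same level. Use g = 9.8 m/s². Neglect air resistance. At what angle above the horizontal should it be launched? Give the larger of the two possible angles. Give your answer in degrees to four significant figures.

75.90°

Level-ground range R = v₀² sin(2θ)/g ⇒ sin(2θ) = gR/v₀² = 9.80 × 98.1 / 45.1² = 0.4727.
2θ = 28.21° or 180° − 28.21° = 151.8°, so θ = 14.10° or 75.90°.
The larger angle is 75.90°.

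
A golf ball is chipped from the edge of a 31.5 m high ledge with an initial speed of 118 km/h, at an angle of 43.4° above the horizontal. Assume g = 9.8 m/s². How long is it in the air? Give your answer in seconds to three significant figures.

5.72 s

Convert: 118 km/h = 118/3.6 = 32.78 m/s.
Resolve: vₓ = 32.78 cos 43.4° = 23.82 m/s and v_y0 = 32.78 sin 43.4° = 22.52 m/s.
The projectile lands when y = 31.5 + (22.52) t − ½·9.80·t² = 0. Positive root: t = (22.52 + √(22.52² + 2·9.80·31.5)) / 9.80 = (22.52 + 33.54) / 9.80 = 5.720 s.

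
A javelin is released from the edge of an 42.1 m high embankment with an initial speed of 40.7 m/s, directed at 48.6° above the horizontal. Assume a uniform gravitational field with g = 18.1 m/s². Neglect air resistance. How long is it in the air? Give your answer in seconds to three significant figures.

Resolve: vₓ = 40.70 cos 48.6° = 26.92 m/s and v_y0 = 40.70 sin 48.6° = 30.53 m/s.
Vertical motion (up positive, ground at y = 0): 9.050 t² − (30.53) t − 42.1 = 0, so t = (30.53 + √(30.53² + 2·18.1·42.1)) / 18.1 = (30.53 + 49.56) / 18.1 = 4.425 s.

4.42 s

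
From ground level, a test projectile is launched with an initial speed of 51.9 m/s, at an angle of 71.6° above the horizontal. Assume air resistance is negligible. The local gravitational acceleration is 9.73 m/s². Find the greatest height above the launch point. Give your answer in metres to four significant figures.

124.6 m

vₓ = 51.90 cos 71.6° = 16.38 m/s; v_y0 = 51.90 sin 71.6° = 49.25 m/s.
At the apex v_y = 0, so H = v_y0²/(2g) = 49.25²/19.46 = 124.6 m.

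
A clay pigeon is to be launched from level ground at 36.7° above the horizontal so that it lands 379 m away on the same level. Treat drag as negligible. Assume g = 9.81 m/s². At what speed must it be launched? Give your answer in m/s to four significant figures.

62.29 m/s

Level-ground range: R = v₀² sin(2θ)/g, so v₀ = √(gR / sin 2θ).
v₀ = √(9.81 × 379 / sin 73.40°) = √(3718 / 0.9583) = √3879.7 = 62.29 m/s.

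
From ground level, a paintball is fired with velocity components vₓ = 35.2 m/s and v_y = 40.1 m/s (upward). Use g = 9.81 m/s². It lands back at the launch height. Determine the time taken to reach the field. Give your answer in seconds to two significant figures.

8.2 s

It returns to y = 0 when t = 2 v_y0 / g = 2(40.10)/9.81 = 8.175 s.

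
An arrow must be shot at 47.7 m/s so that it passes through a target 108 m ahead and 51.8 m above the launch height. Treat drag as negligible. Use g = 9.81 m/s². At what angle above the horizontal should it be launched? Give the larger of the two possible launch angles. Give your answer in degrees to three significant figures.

73.6°

Trajectory: y = x tanθ − g x² (1 + tan²θ)/(2v₀²). With x = 108, y = 51.8, v₀ = 47.7, g = 9.81:
25.14 tan²θ − 108 tanθ + (76.94) = 0.
tanθ = [108 ± √(108² − 4 × 25.14 × (76.94))] / (2 × 25.14) = (108 ± 62.65) / 50.29, giving tanθ = 0.9018 or 3.393.
θ = 42.04° or 73.58°; the larger is 73.58°.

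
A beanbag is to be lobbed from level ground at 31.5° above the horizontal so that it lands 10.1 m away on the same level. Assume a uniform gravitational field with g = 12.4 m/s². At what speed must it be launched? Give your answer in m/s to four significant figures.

11.86 m/s

Level-ground range: R = v₀² sin(2θ)/g, so v₀ = √(gR / sin 2θ).
v₀ = √(12.4 × 10.1 / sin 63.00°) = √(125.2 / 0.8910) = √140.56 = 11.86 m/s.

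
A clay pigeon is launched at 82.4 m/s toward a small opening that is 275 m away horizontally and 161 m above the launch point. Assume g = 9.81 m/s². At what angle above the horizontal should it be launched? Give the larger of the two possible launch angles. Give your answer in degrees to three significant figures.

76.2°

Trajectory: y = x tanθ − g x² (1 + tan²θ)/(2v₀²). With x = 275, y = 161, v₀ = 82.4, g = 9.81:
54.63 tan²θ − 275 tanθ + (215.6) = 0.
tanθ = [275 ± √(275² − 4 × 54.63 × (215.6))] / (2 × 54.63) = (275 ± 168.8) / 109.3, giving tanθ = 0.9717 or 4.062.
θ = 44.18° or 76.17°; the larger is 76.17°.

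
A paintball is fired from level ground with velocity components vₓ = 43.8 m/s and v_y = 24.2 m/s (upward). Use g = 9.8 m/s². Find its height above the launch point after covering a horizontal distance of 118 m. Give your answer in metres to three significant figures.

29.6 m

x = vₓ t ⇒ t = 118/43.80 = 2.694 s.
Height: y = v_y0 t − ½ g t² = 24.20 × 2.694 − 4.900 × 2.694² = 65.20 − 35.56 = 29.63 m.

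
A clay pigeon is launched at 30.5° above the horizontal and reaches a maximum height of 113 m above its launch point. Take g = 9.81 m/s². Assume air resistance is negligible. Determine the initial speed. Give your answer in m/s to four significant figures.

92.77 m/s

At the peak v_y = 0, so v_y0 = √(2gH) = √(2 × 9.81 × 113) = 47.09 m/s.
v_y0 = v₀ sin θ ⇒ v₀ = 47.09 / sin 30.5° = 92.77 m/s.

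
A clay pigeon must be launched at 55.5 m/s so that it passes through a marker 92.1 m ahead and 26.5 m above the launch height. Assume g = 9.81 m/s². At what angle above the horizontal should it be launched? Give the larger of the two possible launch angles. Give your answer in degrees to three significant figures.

Trajectory: y = x tanθ − g x² (1 + tan²θ)/(2v₀²). With x = 92.1, y = 26.5, v₀ = 55.5, g = 9.81:
13.51 tan²θ − 92.1 tanθ + (40.01) = 0.
tanθ = [92.1 ± √(92.1² − 4 × 13.51 × (40.01))] / (2 × 13.51) = (92.1 ± 79.50) / 27.01, giving tanθ = 0.4663 or 6.352.
θ = 25.00° or 81.05°; the larger is 81.05°.

81.1°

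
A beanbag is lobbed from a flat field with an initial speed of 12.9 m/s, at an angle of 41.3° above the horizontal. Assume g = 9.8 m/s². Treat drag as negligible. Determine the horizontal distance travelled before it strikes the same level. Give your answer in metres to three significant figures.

vₓ = 12.90 cos 41.3° = 9.691 m/s; v_y0 = 12.90 sin 41.3° = 8.514 m/s.
Flight time T = 2 v_y0 / g = 1.738 s.
Range: R = vₓ T = 9.691 × 1.738 = 16.84 m.

16.8 m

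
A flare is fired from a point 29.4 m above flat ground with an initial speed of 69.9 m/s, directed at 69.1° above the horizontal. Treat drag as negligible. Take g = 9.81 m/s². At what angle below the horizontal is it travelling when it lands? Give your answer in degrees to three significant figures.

Horizontal component vₓ = 69.90 cos 69.1° = 24.94 m/s; vertical v_y0 = 69.90 sin 69.1° = 65.30 m/s.
The projectile lands when y = 29.4 + (65.30) t − ½·9.81·t² = 0. Positive root: t = (65.30 + √(65.30² + 2·9.81·29.4)) / 9.81 = (65.30 + 69.58) / 9.81 = 13.75 s.
At impact: v_y = v_y0 − g t = −69.58 m/s; vₓ = 24.94 m/s.
Angle below horizontal: arctan(|v_y|/vₓ) = arctan(69.58/24.94) = 70.28°.

70.3°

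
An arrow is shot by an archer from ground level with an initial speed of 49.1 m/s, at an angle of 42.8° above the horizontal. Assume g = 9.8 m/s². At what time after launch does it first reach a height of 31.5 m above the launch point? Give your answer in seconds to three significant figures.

1.13 s

Horizontal component vₓ = 49.10 cos 42.8° = 36.03 m/s; vertical v_y0 = 49.10 sin 42.8° = 33.36 m/s.
Height y(t) = 33.36 t − 4.900 t² = 31.5 gives 4.900 t² − 33.36 t + 31.5 = 0.
Quadratic formula: t = (33.36 ± √495.53) / 9.80 = (33.36 ± 22.26) / 9.80 → t = 1.133 s or 5.676 s.
The first (ascending) time is 1.133 s.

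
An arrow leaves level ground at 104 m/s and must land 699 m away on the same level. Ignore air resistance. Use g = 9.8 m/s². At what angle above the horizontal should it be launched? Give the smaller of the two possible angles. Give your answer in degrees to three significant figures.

Level-ground range R = v₀² sin(2θ)/g ⇒ sin(2θ) = gR/v₀² = 9.80 × 699 / 104² = 0.6333.
2θ = 39.30° or 180° − 39.30° = 140.7°, so θ = 19.65° or 70.35°.
The smaller angle is 19.65°.

19.6°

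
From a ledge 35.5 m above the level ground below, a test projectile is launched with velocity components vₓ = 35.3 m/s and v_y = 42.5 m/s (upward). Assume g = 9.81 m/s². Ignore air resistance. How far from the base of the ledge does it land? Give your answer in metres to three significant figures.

333 m

With up positive and y = 0 at the ground: y(t) = 35.5 + (42.50) t − 4.905 t². Setting y = 0 and taking the positive root: t = [42.50 + √(42.50² + 2·9.81·35.5)] / 9.81 = (42.50 + 50.03) / 9.81 = 9.432 s.
Horizontal distance: R = vₓ t = 35.30 × 9.432 = 332.9 m.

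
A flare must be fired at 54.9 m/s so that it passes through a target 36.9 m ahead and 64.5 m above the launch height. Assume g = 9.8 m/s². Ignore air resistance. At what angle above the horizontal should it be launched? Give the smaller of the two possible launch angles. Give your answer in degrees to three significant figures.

64.1°

Trajectory: y = x tanθ − g x² (1 + tan²θ)/(2v₀²). With x = 36.9, y = 64.5, v₀ = 54.9, g = 9.80:
2.214 tan²θ − 36.9 tanθ + (66.71) = 0.
tanθ = [36.9 ± √(36.9² − 4 × 2.214 × (66.71))] / (2 × 2.214) = (36.9 ± 27.76) / 4.427, giving tanθ = 2.063 or 14.61.
θ = 64.14° or 86.08°; the smaller is 64.14°.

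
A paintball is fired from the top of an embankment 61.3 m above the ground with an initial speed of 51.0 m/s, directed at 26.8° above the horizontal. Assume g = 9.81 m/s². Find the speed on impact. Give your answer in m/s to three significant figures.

61.7 m/s

Horizontal component vₓ = 51.00 cos 26.8° = 45.52 m/s; vertical v_y0 = 51.00 sin 26.8° = 22.99 m/s.
With up positive and y = 0 at the ground: y(t) = 61.3 + (22.99) t − 4.905 t². Setting y = 0 and taking the positive root: t = [22.99 + √(22.99² + 2·9.81·61.3)] / 9.81 = (22.99 + 41.61) / 9.81 = 6.586 s.
Vertical velocity at impact: v_y = v_y0 − g t = 22.99 − 9.81 × 6.586 = −41.61 m/s.
Speed: |v| = √(vₓ² + v_y²) = √(45.52² + 41.61²) = 61.67 m/s.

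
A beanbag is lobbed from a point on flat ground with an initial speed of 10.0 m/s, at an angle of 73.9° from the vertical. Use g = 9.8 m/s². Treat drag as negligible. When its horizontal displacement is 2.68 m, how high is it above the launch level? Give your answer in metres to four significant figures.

Horizontal component vₓ = 10.00 sin 73.9° = 9.608 m/s; vertical v_y0 = 10.00 cos 73.9° = 2.773 m/s.
Time to reach x = 2.68 m: t = x/vₓ = 2.68/9.608 = 0.2789 s.
Height: y = v_y0 t − ½ g t² = 2.773 × 0.2789 − 4.900 × 0.2789² = 0.7735 − 0.3813 = 0.3923 m.

0.3923 m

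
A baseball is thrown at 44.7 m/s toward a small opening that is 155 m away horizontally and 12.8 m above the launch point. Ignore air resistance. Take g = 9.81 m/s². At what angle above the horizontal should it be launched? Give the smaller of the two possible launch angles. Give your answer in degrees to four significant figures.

Trajectory: y = x tanθ − g x² (1 + tan²θ)/(2v₀²). With x = 155, y = 12.8, v₀ = 44.7, g = 9.81:
58.98 tan²θ − 155 tanθ + (71.78) = 0.
tanθ = [155 ± √(155² − 4 × 58.98 × (71.78))] / (2 × 58.98) = (155 ± 84.21) / 118.0, giving tanθ = 0.6001 or 2.028.
θ = 30.97° or 63.75°; the smaller is 30.97°.

30.97°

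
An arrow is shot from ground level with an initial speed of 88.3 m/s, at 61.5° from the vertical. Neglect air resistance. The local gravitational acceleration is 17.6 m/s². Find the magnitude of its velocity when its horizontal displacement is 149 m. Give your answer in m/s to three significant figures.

Resolve: vₓ = 88.30 sin 61.5° = 77.60 m/s and v_y0 = 88.30 cos 61.5° = 42.13 m/s.
Time to reach x = 149 m: t = x/vₓ = 149/77.60 = 1.920 s.
Vertical velocity there: v_y = v_y0 − g t = 42.13 − 17.6 × 1.920 = 8.339 m/s.
Speed: √(vₓ² + v_y²) = √(77.60² + 8.339²) = 78.05 m/s.

78.0 m/s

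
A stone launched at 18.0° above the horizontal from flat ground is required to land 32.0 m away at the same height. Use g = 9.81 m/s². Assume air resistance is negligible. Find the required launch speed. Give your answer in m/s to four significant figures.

From R = (v₀² / g) sin 2θ: v₀ = √(gR / sin 2θ).
v₀ = √(9.81 × 32.0 / sin 36.00°) = √(313.9 / 0.5878) = √534.07 = 23.11 m/s.

23.11 m/s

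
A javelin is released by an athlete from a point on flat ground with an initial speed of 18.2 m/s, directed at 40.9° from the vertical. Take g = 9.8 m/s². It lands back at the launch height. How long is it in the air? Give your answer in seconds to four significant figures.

2.807 s

Resolve: vₓ = 18.20 sin 40.9° = 11.92 m/s and v_y0 = 18.20 cos 40.9° = 13.76 m/s.
Landing at launch height ⇒ T = 2 v_y0 / g = 2 × 13.76 / 9.80 = 2.807 s.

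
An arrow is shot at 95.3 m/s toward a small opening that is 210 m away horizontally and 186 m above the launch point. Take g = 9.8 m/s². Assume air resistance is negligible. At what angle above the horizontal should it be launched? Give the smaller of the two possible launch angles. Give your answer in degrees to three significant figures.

Trajectory: y = x tanθ − g x² (1 + tan²θ)/(2v₀²). With x = 210, y = 186, v₀ = 95.3, g = 9.80:
23.79 tan²θ − 210 tanθ + (209.8) = 0.
tanθ = [210 ± √(210² − 4 × 23.79 × (209.8))] / (2 × 23.79) = (210 ± 155.3) / 47.59, giving tanθ = 1.148 or 7.678.
θ = 48.95° or 82.58°; the smaller is 48.95°.

49.0°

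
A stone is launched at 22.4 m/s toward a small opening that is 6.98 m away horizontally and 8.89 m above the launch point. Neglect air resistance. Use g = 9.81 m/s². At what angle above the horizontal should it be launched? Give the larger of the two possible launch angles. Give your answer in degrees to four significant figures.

Trajectory: y = x tanθ − g x² (1 + tan²θ)/(2v₀²). With x = 6.98, y = 8.89, v₀ = 22.4, g = 9.81:
0.4763 tan²θ − 6.98 tanθ + (9.366) = 0.
tanθ = [6.98 ± √(6.98² − 4 × 0.4763 × (9.366))] / (2 × 0.4763) = (6.98 ± 5.557) / 0.9525, giving tanθ = 1.494 or 13.16.
θ = 56.21° or 85.66°; the larger is 85.66°.

85.66°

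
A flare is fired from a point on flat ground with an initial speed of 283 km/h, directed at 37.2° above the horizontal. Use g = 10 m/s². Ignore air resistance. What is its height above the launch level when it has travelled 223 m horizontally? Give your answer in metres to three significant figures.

106 m

Convert: 283 km/h = 283/3.6 = 78.61 m/s.
Resolve: vₓ = 78.61 cos 37.2° = 62.62 m/s and v_y0 = 78.61 sin 37.2° = 47.53 m/s.
At x = 223 m, t = x/vₓ = 223/62.62 = 3.561 s.
Height: y = v_y0 t − ½ g t² = 47.53 × 3.561 − 5.000 × 3.561² = 169.3 − 63.42 = 105.8 m.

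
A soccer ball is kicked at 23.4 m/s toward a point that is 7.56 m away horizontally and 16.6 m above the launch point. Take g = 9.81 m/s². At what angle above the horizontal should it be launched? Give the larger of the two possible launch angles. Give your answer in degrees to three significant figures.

Trajectory: y = x tanθ − g x² (1 + tan²θ)/(2v₀²). With x = 7.56, y = 16.6, v₀ = 23.4, g = 9.81:
0.5120 tan²θ − 7.56 tanθ + (17.11) = 0.
tanθ = [7.56 ± √(7.56² − 4 × 0.5120 × (17.11))] / (2 × 0.5120) = (7.56 ± 4.702) / 1.024, giving tanθ = 2.791 or 11.98.
θ = 70.29° or 85.23°; the larger is 85.23°.

85.2°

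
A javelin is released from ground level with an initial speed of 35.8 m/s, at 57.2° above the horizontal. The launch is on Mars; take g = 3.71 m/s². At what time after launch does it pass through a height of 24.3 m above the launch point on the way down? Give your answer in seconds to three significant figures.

15.4 s

Horizontal component vₓ = 35.80 cos 57.2° = 19.39 m/s; vertical v_y0 = 35.80 sin 57.2° = 30.09 m/s.
Set y = v_y0 t − ½ g t² = 24.3: 1.855 t² − 30.09 t + 24.3 = 0.
Quadratic formula: t = (30.09 ± √725.24) / 3.71 = (30.09 ± 26.93) / 3.71 → t = 0.8523 s or 15.37 s.
The descending-branch root is 15.37 s.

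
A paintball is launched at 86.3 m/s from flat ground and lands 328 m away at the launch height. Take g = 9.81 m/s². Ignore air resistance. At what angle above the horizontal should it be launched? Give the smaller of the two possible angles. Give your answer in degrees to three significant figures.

From R = (v₀²/g) sin 2θ: sin 2θ = 9.81 × 328 / 7447.7 = 0.4320.
2θ = 25.60° or 180° − 25.60° = 154.4°, so θ = 12.80° or 77.20°.
The smaller angle is 12.80°.

12.8°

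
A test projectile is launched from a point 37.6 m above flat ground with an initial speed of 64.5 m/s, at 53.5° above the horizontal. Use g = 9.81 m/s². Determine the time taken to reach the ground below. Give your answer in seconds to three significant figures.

11.3 s

Horizontal component vₓ = 64.50 cos 53.5° = 38.37 m/s; vertical v_y0 = 64.50 sin 53.5° = 51.85 m/s.
Vertical motion (up positive, ground at y = 0): 4.905 t² − (51.85) t − 37.6 = 0, so t = (51.85 + √(51.85² + 2·9.81·37.6)) / 9.81 = (51.85 + 58.53) / 9.81 = 11.25 s.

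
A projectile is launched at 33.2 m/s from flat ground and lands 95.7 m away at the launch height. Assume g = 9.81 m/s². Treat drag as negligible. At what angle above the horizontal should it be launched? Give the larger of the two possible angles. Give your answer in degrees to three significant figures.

From R = (v₀²/g) sin 2θ: sin 2θ = 9.81 × 95.7 / 1102.2 = 0.8517.
2θ = 58.40° or 180° − 58.40° = 121.6°, so θ = 29.20° or 60.80°.
The larger angle is 60.80°.

60.8°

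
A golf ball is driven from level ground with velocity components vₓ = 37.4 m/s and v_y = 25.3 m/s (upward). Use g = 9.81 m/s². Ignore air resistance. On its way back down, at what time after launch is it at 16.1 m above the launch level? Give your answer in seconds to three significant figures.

Height y(t) = 25.30 t − 4.905 t² = 16.1 gives 4.905 t² − 25.30 t + 16.1 = 0.
t = [25.30 ± √(25.30² − 2·9.81·16.1)] / 9.81 = (25.30 ± 18.01) / 9.81, so t = 0.7435 s or t = 4.414 s.
The descending-branch root is 4.414 s.

4.41 s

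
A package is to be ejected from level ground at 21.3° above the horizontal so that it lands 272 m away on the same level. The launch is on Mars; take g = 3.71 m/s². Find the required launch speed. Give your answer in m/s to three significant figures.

38.6 m/s

From R = (v₀² / g) sin 2θ: v₀ = √(gR / sin 2θ).
v₀ = √(3.71 × 272 / sin 42.60°) = √(1009 / 0.6769) = √1490.8 = 38.61 m/s.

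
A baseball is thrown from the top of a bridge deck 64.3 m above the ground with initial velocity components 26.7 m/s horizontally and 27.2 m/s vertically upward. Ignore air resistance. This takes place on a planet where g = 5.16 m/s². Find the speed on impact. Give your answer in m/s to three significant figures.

46.0 m/s

The projectile lands when y = 64.3 + (27.20) t − ½·5.16·t² = 0. Positive root: t = (27.20 + √(27.20² + 2·5.16·64.3)) / 5.16 = (27.20 + 37.46) / 5.16 = 12.53 s.
Vertical velocity at impact: v_y = v_y0 − g t = 27.20 − 5.16 × 12.53 = −37.46 m/s.
Speed: |v| = √(vₓ² + v_y²) = √(26.70² + 37.46²) = 46.00 m/s.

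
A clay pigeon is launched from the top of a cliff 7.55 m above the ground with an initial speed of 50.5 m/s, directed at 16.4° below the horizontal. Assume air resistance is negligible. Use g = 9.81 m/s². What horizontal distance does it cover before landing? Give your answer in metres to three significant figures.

vₓ = 50.50 cos 16.4° = 48.45 m/s; v_y0 = −14.26 m/s (downward).
The projectile lands when y = 7.55 + (−14.26) t − ½·9.81·t² = 0. Positive root: t = (−14.26 + √(14.26² + 2·9.81·7.55)) / 9.81 = (−14.26 + 18.75) / 9.81 = 0.4575 s.
Horizontal distance: R = vₓ t = 48.45 × 0.4575 = 22.16 m.

22.2 m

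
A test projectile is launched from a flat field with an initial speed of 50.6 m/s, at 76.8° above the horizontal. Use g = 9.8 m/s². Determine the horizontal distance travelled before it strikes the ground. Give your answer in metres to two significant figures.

Components: vₓ = 50.60 cos 76.8° = 11.55 m/s, v_y0 = 50.60 sin 76.8° = 49.26 m/s.
Time aloft: T = 2 v_y0 / g = 2 × 49.26 / 9.80 = 10.05 s.
Horizontal distance R = vₓ T = 11.55 × 10.05 = 116.2 m.

120 m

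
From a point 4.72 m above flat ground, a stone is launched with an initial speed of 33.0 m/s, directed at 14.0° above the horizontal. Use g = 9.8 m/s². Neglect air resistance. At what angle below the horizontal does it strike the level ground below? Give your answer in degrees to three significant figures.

Resolve: vₓ = 33.00 cos 14.0° = 32.02 m/s and v_y0 = 33.00 sin 14.0° = 7.983 m/s.
With up positive and y = 0 at the ground: y(t) = 4.72 + (7.983) t − 4.900 t². Setting y = 0 and taking the positive root: t = [7.983 + √(7.983² + 2·9.80·4.72)] / 9.80 = (7.983 + 12.50) / 9.80 = 2.090 s.
At impact: v_y = v_y0 − g t = −12.50 m/s; vₓ = 32.02 m/s.
Angle below horizontal: arctan(|v_y|/vₓ) = arctan(12.50/32.02) = 21.32°.

21.3°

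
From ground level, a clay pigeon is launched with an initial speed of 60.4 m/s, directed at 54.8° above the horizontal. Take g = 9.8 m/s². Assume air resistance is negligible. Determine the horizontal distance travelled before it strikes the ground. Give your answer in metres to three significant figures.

Components: vₓ = 60.40 cos 54.8° = 34.82 m/s, v_y0 = 60.40 sin 54.8° = 49.36 m/s.
Flight time T = 2 v_y0 / g = 10.07 s.
Horizontal distance R = vₓ T = 34.82 × 10.07 = 350.7 m.

351 m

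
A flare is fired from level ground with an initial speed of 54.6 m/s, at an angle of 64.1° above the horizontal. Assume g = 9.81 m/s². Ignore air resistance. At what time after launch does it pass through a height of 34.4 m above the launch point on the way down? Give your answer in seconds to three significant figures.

Horizontal component vₓ = 54.60 cos 64.1° = 23.85 m/s; vertical v_y0 = 54.60 sin 64.1° = 49.12 m/s.
Set y = v_y0 t − ½ g t² = 34.4: 4.905 t² − 49.12 t + 34.4 = 0.
t = [49.12 ± √(49.12² − 2·9.81·34.4)] / 9.81 = (49.12 ± 41.68) / 9.81, so t = 0.7577 s or t = 9.256 s.
The descending-branch root is 9.256 s.

9.26 s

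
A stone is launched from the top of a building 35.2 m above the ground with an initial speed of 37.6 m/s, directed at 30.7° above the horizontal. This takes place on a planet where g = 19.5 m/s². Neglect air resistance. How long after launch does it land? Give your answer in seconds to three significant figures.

3.12 s

vₓ = 37.60 cos 30.7° = 32.33 m/s; v_y0 = 37.60 sin 30.7° = 19.20 m/s.
Vertical motion (up positive, ground at y = 0): 9.750 t² − (19.20) t − 35.2 = 0, so t = (19.20 + √(19.20² + 2·19.5·35.2)) / 19.5 = (19.20 + 41.73) / 19.5 = 3.124 s.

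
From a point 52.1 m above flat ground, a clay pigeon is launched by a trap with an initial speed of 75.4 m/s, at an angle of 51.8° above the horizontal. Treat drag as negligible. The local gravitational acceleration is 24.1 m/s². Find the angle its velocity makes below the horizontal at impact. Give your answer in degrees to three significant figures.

Resolve: vₓ = 75.40 cos 51.8° = 46.63 m/s and v_y0 = 75.40 sin 51.8° = 59.25 m/s.
With up positive and y = 0 at the ground: y(t) = 52.1 + (59.25) t − 12.05 t². Setting y = 0 and taking the positive root: t = [59.25 + √(59.25² + 2·24.1·52.1)] / 24.1 = (59.25 + 77.60) / 24.1 = 5.679 s.
At impact: v_y = v_y0 − g t = −77.60 m/s; vₓ = 46.63 m/s.
Angle below horizontal: arctan(|v_y|/vₓ) = arctan(77.60/46.63) = 59.00°.

59.0°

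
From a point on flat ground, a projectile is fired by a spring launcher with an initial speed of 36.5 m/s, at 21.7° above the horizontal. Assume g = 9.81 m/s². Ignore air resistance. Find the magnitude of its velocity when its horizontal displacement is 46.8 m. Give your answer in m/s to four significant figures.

33.91 m/s

vₓ = 36.50 cos 21.7° = 33.91 m/s; v_y0 = 36.50 sin 21.7° = 13.50 m/s.
x = vₓ t ⇒ t = 46.8/33.91 = 1.380 s.
Vertical velocity there: v_y = v_y0 − g t = 13.50 − 9.81 × 1.380 = −0.04193 m/s.
Speed: √(vₓ² + v_y²) = √(33.91² + 0.04193²) = 33.91 m/s.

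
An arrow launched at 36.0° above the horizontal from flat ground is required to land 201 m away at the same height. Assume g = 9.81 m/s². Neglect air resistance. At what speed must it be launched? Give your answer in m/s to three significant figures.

45.5 m/s

Level-ground range: R = v₀² sin(2θ)/g, so v₀ = √(gR / sin 2θ).
v₀ = √(9.81 × 201 / sin 72.00°) = √(1972 / 0.9511) = √2073.3 = 45.53 m/s.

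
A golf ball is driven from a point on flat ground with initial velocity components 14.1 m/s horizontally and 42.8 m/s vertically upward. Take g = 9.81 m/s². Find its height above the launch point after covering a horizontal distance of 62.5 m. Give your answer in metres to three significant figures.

Time to reach x = 62.5 m: t = x/vₓ = 62.5/14.10 = 4.433 s.
Height: y = v_y0 t − ½ g t² = 42.80 × 4.433 − 4.905 × 4.433² = 189.7 − 96.37 = 93.34 m.

93.3 m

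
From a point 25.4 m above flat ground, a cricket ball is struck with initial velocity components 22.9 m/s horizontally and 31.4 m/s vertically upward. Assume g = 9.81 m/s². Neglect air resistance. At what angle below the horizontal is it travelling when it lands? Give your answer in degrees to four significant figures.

Vertical motion (up positive, ground at y = 0): 4.905 t² − (31.40) t − 25.4 = 0, so t = (31.40 + √(31.40² + 2·9.81·25.4)) / 9.81 = (31.40 + 38.53) / 9.81 = 7.128 s.
At impact: v_y = v_y0 − g t = −38.53 m/s; vₓ = 22.90 m/s.
Angle below horizontal: arctan(|v_y|/vₓ) = arctan(38.53/22.90) = 59.27°.

59.27°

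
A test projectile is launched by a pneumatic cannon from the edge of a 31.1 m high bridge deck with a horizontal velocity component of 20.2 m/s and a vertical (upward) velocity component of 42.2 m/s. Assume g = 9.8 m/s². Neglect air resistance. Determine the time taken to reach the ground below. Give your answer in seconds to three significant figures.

9.30 s

The projectile lands when y = 31.1 + (42.20) t − ½·9.80·t² = 0. Positive root: t = (42.20 + √(42.20² + 2·9.80·31.1)) / 9.80 = (42.20 + 48.89) / 9.80 = 9.295 s.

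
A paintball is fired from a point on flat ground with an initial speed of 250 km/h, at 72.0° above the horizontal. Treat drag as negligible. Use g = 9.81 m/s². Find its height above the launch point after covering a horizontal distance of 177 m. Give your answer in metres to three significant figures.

Convert: 250 km/h = 250/3.6 = 69.44 m/s.
Components: vₓ = 69.44 cos 72.0° = 21.46 m/s, v_y0 = 69.44 sin 72.0° = 66.05 m/s.
x = vₓ t ⇒ t = 177/21.46 = 8.248 s.
Height: y = v_y0 t − ½ g t² = 66.05 × 8.248 − 4.905 × 8.248² = 544.7 − 333.7 = 211.1 m.

211 m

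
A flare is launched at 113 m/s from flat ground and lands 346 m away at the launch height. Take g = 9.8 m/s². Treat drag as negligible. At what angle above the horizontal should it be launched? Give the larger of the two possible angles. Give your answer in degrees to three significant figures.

82.3°

Level-ground range R = v₀² sin(2θ)/g ⇒ sin(2θ) = gR/v₀² = 9.80 × 346 / 113² = 0.2655.
2θ = 15.40° or 180° − 15.40° = 164.6°, so θ = 7.700° or 82.30°.
The larger angle is 82.30°.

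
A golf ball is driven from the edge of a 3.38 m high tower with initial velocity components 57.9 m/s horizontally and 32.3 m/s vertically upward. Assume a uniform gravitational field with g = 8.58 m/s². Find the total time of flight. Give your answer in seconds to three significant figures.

With up positive and y = 0 at the ground: y(t) = 3.38 + (32.30) t − 4.290 t². Setting y = 0 and taking the positive root: t = [32.30 + √(32.30² + 2·8.58·3.38)] / 8.58 = (32.30 + 33.19) / 8.58 = 7.632 s.

7.63 s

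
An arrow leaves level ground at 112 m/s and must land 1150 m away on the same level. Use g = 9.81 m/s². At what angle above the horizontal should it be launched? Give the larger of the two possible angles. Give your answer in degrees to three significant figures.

58.0°

R = v₀² sin 2θ / g gives sin 2θ = gR/v₀² = 9.81·1150/112² = 0.8994.
2θ = 64.07° or 180° − 64.07° = 115.9°, so θ = 32.04° or 57.96°.
The larger angle is 57.96°.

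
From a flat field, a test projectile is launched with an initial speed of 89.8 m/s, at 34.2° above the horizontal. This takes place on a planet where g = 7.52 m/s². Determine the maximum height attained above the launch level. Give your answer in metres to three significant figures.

Components: vₓ = 89.80 cos 34.2° = 74.27 m/s, v_y0 = 89.80 sin 34.2° = 50.48 m/s.
Peak height H = v_y0² / (2g) = 2547.7 / 15.04 = 169.4 m.

169 m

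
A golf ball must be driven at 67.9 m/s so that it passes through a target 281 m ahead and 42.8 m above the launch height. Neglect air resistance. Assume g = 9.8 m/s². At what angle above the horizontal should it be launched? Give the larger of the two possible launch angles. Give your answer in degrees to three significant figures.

70.4°

Trajectory: y = x tanθ − g x² (1 + tan²θ)/(2v₀²). With x = 281, y = 42.8, v₀ = 67.9, g = 9.80:
83.92 tan²θ − 281 tanθ + (126.7) = 0.
tanθ = [281 ± √(281² − 4 × 83.92 × (126.7))] / (2 × 83.92) = (281 ± 190.8) / 167.8, giving tanθ = 0.5371 or 2.811.
θ = 28.24° or 70.42°; the larger is 70.42°.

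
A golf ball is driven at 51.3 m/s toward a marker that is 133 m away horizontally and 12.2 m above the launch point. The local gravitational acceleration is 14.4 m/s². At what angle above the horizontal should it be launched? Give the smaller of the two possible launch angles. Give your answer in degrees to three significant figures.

30.0°

Trajectory: y = x tanθ − g x² (1 + tan²θ)/(2v₀²). With x = 133, y = 12.2, v₀ = 51.3, g = 14.4:
48.40 tan²θ − 133 tanθ + (60.60) = 0.
tanθ = [133 ± √(133² − 4 × 48.40 × (60.60))] / (2 × 48.40) = (133 ± 77.19) / 96.79, giving tanθ = 0.5766 or 2.172.
θ = 29.97° or 65.27°; the smaller is 29.97°.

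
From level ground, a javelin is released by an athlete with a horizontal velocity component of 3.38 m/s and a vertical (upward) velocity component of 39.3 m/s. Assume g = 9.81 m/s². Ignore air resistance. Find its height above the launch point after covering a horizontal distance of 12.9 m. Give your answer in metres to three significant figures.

78.5 m

Time to reach x = 12.9 m: t = x/vₓ = 12.9/3.380 = 3.817 s.
Height: y = v_y0 t − ½ g t² = 39.30 × 3.817 − 4.905 × 3.817² = 150.0 − 71.45 = 78.54 m.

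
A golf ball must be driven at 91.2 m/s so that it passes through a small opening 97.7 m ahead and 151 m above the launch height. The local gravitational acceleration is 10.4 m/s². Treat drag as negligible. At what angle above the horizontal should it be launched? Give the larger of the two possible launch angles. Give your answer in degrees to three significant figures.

86.1°

Trajectory: y = x tanθ − g x² (1 + tan²θ)/(2v₀²). With x = 97.7, y = 151, v₀ = 91.2, g = 10.4:
5.968 tan²θ − 97.7 tanθ + (157.0) = 0.
tanθ = [97.7 ± √(97.7² − 4 × 5.968 × (157.0))] / (2 × 5.968) = (97.7 ± 76.15) / 11.94, giving tanθ = 1.806 or 14.57.
θ = 61.02° or 86.07°; the larger is 86.07°.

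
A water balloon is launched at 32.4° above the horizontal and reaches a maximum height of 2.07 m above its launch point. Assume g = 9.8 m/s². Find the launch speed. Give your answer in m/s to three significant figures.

At the peak v_y = 0, so v_y0 = √(2gH) = √(2 × 9.80 × 2.07) = 6.370 m/s.
v_y0 = v₀ sin θ ⇒ v₀ = 6.370 / sin 32.4° = 11.89 m/s.

11.9 m/s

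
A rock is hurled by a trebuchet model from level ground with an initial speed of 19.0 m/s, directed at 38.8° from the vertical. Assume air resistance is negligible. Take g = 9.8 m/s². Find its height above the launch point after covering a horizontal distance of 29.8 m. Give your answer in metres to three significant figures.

6.36 m

Resolve: vₓ = 19.00 sin 38.8° = 11.91 m/s and v_y0 = 19.00 cos 38.8° = 14.81 m/s.
x = vₓ t ⇒ t = 29.8/11.91 = 2.503 s.
Height: y = v_y0 t − ½ g t² = 14.81 × 2.503 − 4.900 × 2.503² = 37.06 − 30.70 = 6.364 m.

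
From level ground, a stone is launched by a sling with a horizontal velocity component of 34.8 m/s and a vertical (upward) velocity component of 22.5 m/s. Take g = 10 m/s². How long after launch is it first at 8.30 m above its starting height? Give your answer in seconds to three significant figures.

0.405 s

Height y(t) = 22.50 t − 5.000 t² = 8.30 gives 5.000 t² − 22.50 t + 8.30 = 0.
t = [22.50 ± √(22.50² − 2·10.0·8.30)] / 10.0 = (22.50 ± 18.45) / 10.0, so t = 0.4054 s or t = 4.095 s.
The first (ascending) time is 0.4054 s.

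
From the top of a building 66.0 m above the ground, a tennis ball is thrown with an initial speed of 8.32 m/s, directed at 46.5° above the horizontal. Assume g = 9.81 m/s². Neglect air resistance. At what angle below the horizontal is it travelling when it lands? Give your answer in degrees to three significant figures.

vₓ = 8.320 cos 46.5° = 5.727 m/s; v_y0 = 8.320 sin 46.5° = 6.035 m/s.
Vertical motion (up positive, ground at y = 0): 4.905 t² − (6.035) t − 66.0 = 0, so t = (6.035 + √(6.035² + 2·9.81·66.0)) / 9.81 = (6.035 + 36.49) / 9.81 = 4.335 s.
At impact: v_y = v_y0 − g t = −36.49 m/s; vₓ = 5.727 m/s.
Angle below horizontal: arctan(|v_y|/vₓ) = arctan(36.49/5.727) = 81.08°.

81.1°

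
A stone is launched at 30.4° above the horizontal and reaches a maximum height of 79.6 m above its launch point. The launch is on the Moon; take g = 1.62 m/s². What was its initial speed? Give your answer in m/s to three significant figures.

At the peak v_y = 0, so v_y0 = √(2gH) = √(2 × 1.62 × 79.6) = 16.06 m/s.
v_y0 = v₀ sin θ ⇒ v₀ = 16.06 / sin 30.4° = 31.74 m/s.

31.7 m/s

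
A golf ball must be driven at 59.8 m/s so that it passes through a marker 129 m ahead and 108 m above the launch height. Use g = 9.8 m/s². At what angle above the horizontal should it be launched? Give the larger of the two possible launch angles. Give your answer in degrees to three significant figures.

77.0°

Trajectory: y = x tanθ − g x² (1 + tan²θ)/(2v₀²). With x = 129, y = 108, v₀ = 59.8, g = 9.80:
22.80 tan²θ − 129 tanθ + (130.8) = 0.
tanθ = [129 ± √(129² − 4 × 22.80 × (130.8))] / (2 × 22.80) = (129 ± 68.64) / 45.60, giving tanθ = 1.324 or 4.334.
θ = 52.93° or 77.01°; the larger is 77.01°.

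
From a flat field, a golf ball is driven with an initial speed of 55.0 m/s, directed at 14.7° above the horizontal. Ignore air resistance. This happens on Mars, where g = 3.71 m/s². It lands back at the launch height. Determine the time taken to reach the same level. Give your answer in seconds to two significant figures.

Horizontal component vₓ = 55.00 cos 14.7° = 53.20 m/s; vertical v_y0 = 55.00 sin 14.7° = 13.96 m/s.
It returns to y = 0 when t = 2 v_y0 / g = 2(13.96)/3.71 = 7.524 s.

7.5 s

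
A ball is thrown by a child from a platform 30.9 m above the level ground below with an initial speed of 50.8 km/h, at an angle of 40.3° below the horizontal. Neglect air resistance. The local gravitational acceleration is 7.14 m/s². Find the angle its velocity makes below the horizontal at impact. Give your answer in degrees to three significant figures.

Convert: 50.8 km/h = 50.8/3.6 = 14.11 m/s.
vₓ = 14.11 cos 40.3° = 10.76 m/s; v_y0 = −9.127 m/s (downward).
The projectile lands when y = 30.9 + (−9.127) t − ½·7.14·t² = 0. Positive root: t = (−9.127 + √(9.127² + 2·7.14·30.9)) / 7.14 = (−9.127 + 22.90) / 7.14 = 1.929 s.
At impact: v_y = v_y0 − g t = −22.90 m/s; vₓ = 10.76 m/s.
Angle below horizontal: arctan(|v_y|/vₓ) = arctan(22.90/10.76) = 64.83°.

64.8°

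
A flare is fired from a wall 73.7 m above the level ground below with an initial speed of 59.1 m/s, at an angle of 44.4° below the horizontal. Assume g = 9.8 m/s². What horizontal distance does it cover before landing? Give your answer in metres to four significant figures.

Resolve: vₓ = 59.10 cos 44.4° = 42.23 m/s and v_y0 = −41.35 m/s (downward).
Vertical motion (up positive, ground at y = 0): 4.900 t² − (−41.35) t − 73.7 = 0, so t = (−41.35 + √(41.35² + 2·9.80·73.7)) / 9.80 = (−41.35 + 56.16) / 9.80 = 1.512 s.
Horizontal distance: R = vₓ t = 42.23 × 1.512 = 63.83 m.

63.83 m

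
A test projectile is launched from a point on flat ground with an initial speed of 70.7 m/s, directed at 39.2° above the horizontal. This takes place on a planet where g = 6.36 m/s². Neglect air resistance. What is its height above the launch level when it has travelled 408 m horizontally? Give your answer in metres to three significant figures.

156 m

vₓ = 70.70 cos 39.2° = 54.79 m/s; v_y0 = 70.70 sin 39.2° = 44.68 m/s.
x = vₓ t ⇒ t = 408/54.79 = 7.447 s.
Height: y = v_y0 t − ½ g t² = 44.68 × 7.447 − 3.180 × 7.447² = 332.8 − 176.3 = 156.4 m.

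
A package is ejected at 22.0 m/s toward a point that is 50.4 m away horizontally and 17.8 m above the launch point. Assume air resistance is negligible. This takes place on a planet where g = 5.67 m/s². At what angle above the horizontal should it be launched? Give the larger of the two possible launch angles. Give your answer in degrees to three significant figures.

Trajectory: y = x tanθ − g x² (1 + tan²θ)/(2v₀²). With x = 50.4, y = 17.8, v₀ = 22.0, g = 5.67:
14.88 tan²θ − 50.4 tanθ + (32.68) = 0.
tanθ = [50.4 ± √(50.4² − 4 × 14.88 × (32.68))] / (2 × 14.88) = (50.4 ± 24.40) / 29.76, giving tanθ = 0.8738 or 2.514.
θ = 41.15° or 68.31°; the larger is 68.31°.

68.3°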